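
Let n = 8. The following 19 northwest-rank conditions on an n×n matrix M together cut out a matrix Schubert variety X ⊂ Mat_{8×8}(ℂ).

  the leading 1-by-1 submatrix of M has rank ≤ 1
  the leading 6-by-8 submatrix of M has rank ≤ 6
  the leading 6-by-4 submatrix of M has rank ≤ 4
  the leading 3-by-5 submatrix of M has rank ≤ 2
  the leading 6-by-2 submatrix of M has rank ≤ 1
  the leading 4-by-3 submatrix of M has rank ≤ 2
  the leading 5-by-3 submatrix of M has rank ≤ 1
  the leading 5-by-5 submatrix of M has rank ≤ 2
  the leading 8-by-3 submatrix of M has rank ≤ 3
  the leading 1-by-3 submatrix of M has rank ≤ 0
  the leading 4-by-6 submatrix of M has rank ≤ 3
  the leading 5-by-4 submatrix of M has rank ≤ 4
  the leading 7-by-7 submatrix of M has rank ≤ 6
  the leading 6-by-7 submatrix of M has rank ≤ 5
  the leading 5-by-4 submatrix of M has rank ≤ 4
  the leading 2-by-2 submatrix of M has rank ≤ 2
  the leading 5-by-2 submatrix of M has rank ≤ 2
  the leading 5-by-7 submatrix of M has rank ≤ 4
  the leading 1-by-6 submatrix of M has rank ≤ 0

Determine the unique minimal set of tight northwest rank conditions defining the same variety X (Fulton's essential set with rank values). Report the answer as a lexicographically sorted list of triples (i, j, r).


Reconstructing r_w from the 19 given conditions:

  R[1]: 0, 0, 0, 0, 0, 0, 1, 1
  R[2]: 1, 1, 1, 1, 1, 1, 2, 2
  R[3]: 1, 1, 1, 2, 2, 2, 3, 3
  R[4]: 1, 1, 1, 2, 2, 3, 4, 4
  R[5]: 1, 1, 1, 2, 2, 3, 4, 5
  R[6]: 1, 1, 2, 3, 3, 4, 5, 6
  R[7]: 1, 2, 3, 4, 4, 5, 6, 7
  R[8]: 1, 2, 3, 4, 5, 6, 7, 8

reading off 1-entries of Δ²R: w = (7, 1, 4, 6, 8, 3, 2, 5).

4 SE-corners of the 15-cell Rothe diagram give Ess(w):

[(1, 6, 0), (5, 3, 1), (5, 5, 2), (6, 2, 1)]


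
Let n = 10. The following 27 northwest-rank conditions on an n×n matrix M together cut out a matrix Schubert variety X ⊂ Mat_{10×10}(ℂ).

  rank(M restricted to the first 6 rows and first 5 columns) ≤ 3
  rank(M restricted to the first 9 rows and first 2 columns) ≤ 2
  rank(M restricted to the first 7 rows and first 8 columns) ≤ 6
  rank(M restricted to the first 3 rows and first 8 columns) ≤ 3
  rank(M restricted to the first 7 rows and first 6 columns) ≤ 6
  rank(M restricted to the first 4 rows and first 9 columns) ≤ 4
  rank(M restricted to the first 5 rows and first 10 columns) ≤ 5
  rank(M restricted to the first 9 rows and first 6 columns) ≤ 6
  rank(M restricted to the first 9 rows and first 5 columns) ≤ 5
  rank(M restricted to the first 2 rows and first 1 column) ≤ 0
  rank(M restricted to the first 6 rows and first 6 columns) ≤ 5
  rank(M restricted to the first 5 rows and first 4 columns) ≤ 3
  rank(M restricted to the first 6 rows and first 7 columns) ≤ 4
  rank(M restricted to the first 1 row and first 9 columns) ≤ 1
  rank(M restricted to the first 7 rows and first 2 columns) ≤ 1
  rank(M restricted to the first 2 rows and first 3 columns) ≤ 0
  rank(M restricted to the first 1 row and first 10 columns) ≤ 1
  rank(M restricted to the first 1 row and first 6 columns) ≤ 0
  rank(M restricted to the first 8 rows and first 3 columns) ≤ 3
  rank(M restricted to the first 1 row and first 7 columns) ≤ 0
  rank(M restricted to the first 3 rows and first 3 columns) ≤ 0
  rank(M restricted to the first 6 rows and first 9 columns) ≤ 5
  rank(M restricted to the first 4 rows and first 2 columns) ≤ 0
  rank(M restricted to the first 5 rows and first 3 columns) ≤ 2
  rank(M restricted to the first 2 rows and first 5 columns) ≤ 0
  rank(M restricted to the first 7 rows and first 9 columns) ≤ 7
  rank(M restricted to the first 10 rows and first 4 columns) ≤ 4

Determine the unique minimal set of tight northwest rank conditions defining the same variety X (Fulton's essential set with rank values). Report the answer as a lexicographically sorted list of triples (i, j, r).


Computing R[i][j] = min implied NW-rank bound (n=10, 27 conditions):

  row 1: 0 | 0 | 0 | 0 | 0 | 0 | 0 | 1 | 1 | 1
  row 2: 0 | 0 | 0 | 0 | 0 | 1 | 1 | 2 | 2 | 2
  row 3: 0 | 0 | 0 | 1 | 1 | 2 | 2 | 3 | 3 | 3
  row 4: 0 | 0 | 1 | 2 | 2 | 3 | 3 | 4 | 4 | 4
  row 5: 1 | 1 | 2 | 3 | 3 | 4 | 4 | 5 | 5 | 5
  row 6: 1 | 1 | 2 | 3 | 3 | 4 | 4 | 5 | 5 | 6
  row 7: 1 | 1 | 2 | 3 | 4 | 5 | 5 | 6 | 6 | 7
  row 8: 1 | 2 | 3 | 4 | 5 | 6 | 6 | 7 | 7 | 8
  row 9: 1 | 2 | 3 | 4 | 5 | 6 | 7 | 8 | 8 | 9
  row 10: 1 | 2 | 3 | 4 | 5 | 6 | 7 | 8 | 9 | 10

so w = (8, 6, 4, 3, 1, 10, 5, 2, 7, 9).

D(w) has 22 cells with 8 SE-corners; essential set:

[(1, 7, 0), (2, 5, 0), (3, 3, 0), (4, 2, 0), (6, 5, 3), (6, 7, 4), (6, 9, 5), (7, 2, 1)]


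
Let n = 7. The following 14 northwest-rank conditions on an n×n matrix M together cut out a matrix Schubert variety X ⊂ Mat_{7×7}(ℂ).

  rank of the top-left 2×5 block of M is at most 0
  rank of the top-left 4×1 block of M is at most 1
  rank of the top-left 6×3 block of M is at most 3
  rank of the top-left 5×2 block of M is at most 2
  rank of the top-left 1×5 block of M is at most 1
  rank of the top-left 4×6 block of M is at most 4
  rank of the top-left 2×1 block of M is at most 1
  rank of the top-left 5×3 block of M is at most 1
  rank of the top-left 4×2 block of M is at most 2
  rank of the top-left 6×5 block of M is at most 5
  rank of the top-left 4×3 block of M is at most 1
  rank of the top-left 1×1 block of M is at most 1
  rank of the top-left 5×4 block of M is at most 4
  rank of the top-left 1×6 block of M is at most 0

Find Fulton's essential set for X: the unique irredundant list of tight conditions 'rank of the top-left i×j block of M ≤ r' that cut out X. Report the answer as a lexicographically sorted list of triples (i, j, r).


Rank table r_w(7×7) implied by the 14 constraints:

  row 1: 0 | 0 | 0 | 0 | 0 | 0 | 1
  row 2: 0 | 0 | 0 | 0 | 0 | 1 | 2
  row 3: 1 | 1 | 1 | 1 | 1 | 2 | 3
  row 4: 1 | 1 | 1 | 2 | 2 | 3 | 4
  row 5: 1 | 1 | 1 | 2 | 3 | 4 | 5
  row 6: 1 | 2 | 2 | 3 | 4 | 5 | 6
  row 7: 1 | 2 | 3 | 4 | 5 | 6 | 7

reading off 1-entries of Δ²R: w = (7, 6, 1, 4, 5, 2, 3).

|D(w)|=15, |Ess(w)|=3:

[(1, 6, 0), (2, 5, 0), (5, 3, 1)]


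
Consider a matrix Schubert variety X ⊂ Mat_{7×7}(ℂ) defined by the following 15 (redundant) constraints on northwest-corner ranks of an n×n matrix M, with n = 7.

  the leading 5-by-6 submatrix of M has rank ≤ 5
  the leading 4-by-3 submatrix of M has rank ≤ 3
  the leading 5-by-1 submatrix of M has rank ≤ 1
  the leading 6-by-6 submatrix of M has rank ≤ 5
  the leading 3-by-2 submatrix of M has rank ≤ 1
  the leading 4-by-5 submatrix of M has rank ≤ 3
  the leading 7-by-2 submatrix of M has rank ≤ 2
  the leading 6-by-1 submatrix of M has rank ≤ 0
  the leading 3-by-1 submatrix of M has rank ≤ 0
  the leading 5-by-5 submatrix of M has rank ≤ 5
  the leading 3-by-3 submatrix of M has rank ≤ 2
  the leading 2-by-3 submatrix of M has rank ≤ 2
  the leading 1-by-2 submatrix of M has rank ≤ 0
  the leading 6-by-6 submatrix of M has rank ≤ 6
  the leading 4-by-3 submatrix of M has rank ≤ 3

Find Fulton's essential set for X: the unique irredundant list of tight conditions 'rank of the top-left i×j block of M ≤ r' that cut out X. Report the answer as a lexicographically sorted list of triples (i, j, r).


Computing R[i][j] = min implied NW-rank bound (n=7, 15 conditions):

  0 0 1 1 1 1 1
  0 1 2 2 2 2 2
  0 1 2 3 3 3 3
  0 1 2 3 3 4 4
  0 1 2 3 4 5 5
  0 1 2 3 4 5 6
  1 2 3 4 5 6 7

giving w = (3, 2, 4, 6, 5, 7, 1) via Δ²R.

|D(w)|=8, |Ess(w)|=3:

[(1, 2, 0), (4, 5, 3), (6, 1, 0)]


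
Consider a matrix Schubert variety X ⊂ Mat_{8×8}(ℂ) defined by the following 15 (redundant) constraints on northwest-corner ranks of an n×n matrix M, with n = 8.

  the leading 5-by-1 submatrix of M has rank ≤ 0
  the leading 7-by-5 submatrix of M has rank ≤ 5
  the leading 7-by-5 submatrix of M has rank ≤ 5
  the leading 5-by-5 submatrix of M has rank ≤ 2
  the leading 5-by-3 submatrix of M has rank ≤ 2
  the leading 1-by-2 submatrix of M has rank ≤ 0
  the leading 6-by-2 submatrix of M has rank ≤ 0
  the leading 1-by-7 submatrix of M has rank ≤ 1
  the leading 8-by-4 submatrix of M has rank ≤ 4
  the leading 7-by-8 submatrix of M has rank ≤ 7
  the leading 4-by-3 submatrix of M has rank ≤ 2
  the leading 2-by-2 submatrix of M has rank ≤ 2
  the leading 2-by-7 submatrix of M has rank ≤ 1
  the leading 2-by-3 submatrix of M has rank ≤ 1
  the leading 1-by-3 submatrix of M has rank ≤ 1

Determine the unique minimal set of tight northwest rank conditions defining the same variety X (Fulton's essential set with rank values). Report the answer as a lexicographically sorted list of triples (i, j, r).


Computing R[i][j] = min implied NW-rank bound (n=8, 15 conditions):

  0  0  1  1  1  1  1  1
  0  0  1  1  1  1  1  2
  0  0  1  2  2  2  2  3
  0  0  1  2  2  3  3  4
  0  0  1  2  2  3  4  5
  0  0  1  2  3  4  5  6
  1  1  2  3  4  5  6  7
  1  2  3  4  5  6  7  8

reading off 1-entries of Δ²R: w = (3, 8, 4, 6, 7, 5, 1, 2).

|D(w)|=18, |Ess(w)|=3:

[(2, 7, 1), (5, 5, 2), (6, 2, 0)]


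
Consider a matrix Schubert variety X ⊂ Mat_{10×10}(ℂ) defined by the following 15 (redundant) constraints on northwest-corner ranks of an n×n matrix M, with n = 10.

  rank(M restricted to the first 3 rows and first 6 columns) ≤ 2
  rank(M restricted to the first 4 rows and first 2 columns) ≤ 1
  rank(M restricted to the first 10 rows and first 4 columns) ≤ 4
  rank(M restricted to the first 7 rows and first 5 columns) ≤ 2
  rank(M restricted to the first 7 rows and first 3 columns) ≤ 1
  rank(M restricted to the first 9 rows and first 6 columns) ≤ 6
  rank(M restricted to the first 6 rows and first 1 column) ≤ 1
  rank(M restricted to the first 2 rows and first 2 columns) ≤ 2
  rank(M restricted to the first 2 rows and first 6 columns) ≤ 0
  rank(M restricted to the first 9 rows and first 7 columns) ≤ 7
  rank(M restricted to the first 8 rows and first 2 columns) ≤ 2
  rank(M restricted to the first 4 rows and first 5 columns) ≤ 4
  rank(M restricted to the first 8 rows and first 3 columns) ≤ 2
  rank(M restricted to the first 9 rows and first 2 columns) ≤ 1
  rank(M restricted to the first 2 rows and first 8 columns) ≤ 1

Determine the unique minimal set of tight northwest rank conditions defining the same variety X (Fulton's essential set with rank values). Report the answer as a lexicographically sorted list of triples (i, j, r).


Propagating the 15 rank bounds to every northwest block:

  0 | 0 | 0 | 0 | 0 | 0 | 1 | 1 | 1 | 1
  0 | 0 | 0 | 0 | 0 | 0 | 1 | 1 | 2 | 2
  1 | 1 | 1 | 1 | 1 | 1 | 2 | 2 | 3 | 3
  1 | 1 | 1 | 2 | 2 | 2 | 3 | 3 | 4 | 4
  1 | 1 | 1 | 2 | 2 | 3 | 4 | 4 | 5 | 5
  1 | 1 | 1 | 2 | 2 | 3 | 4 | 5 | 6 | 6
  1 | 1 | 1 | 2 | 2 | 3 | 4 | 5 | 6 | 7
  1 | 1 | 2 | 3 | 3 | 4 | 5 | 6 | 7 | 8
  1 | 1 | 2 | 3 | 4 | 5 | 6 | 7 | 8 | 9
  1 | 2 | 3 | 4 | 5 | 6 | 7 | 8 | 9 | 10

second differences of R give the permutation w = (7, 9, 1, 4, 6, 8, 10, 3, 5, 2).

ℓ(w)=26; the 5 essential cells (i,j,r):

[(2, 6, 0), (2, 8, 1), (7, 3, 1), (7, 5, 2), (9, 2, 1)]


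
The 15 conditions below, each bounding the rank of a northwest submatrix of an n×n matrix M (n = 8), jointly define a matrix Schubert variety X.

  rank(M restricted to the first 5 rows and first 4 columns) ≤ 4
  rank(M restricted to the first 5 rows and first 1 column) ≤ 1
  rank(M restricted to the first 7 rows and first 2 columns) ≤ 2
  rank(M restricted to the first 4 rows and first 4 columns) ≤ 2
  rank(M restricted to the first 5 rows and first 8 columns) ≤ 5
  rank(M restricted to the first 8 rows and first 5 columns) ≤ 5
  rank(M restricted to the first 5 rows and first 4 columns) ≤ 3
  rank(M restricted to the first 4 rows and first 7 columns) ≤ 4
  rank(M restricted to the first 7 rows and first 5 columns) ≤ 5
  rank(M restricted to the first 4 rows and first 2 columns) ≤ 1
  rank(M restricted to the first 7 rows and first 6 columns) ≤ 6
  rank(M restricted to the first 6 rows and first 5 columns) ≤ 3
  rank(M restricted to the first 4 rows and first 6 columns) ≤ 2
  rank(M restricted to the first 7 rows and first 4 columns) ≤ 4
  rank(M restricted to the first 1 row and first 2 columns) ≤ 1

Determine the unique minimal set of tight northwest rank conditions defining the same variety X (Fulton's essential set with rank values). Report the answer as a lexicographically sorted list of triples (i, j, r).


Recovering R(i,j) via the rank-extension bound from the 15 conditions:

  i=1: 1 1 1 1 1 1 1 1
  i=2: 1 1 2 2 2 2 2 2
  i=3: 1 1 2 2 2 2 3 3
  i=4: 1 1 2 2 2 2 3 4
  i=5: 1 2 3 3 3 3 4 5
  i=6: 1 2 3 3 3 4 5 6
  i=7: 1 2 3 4 4 5 6 7
  i=8: 1 2 3 4 5 6 7 8

so w = (1, 3, 7, 8, 2, 6, 4, 5).

D(w) has 11 cells with 3 SE-corners; essential set:

[(4, 2, 1), (4, 6, 2), (6, 5, 3)]


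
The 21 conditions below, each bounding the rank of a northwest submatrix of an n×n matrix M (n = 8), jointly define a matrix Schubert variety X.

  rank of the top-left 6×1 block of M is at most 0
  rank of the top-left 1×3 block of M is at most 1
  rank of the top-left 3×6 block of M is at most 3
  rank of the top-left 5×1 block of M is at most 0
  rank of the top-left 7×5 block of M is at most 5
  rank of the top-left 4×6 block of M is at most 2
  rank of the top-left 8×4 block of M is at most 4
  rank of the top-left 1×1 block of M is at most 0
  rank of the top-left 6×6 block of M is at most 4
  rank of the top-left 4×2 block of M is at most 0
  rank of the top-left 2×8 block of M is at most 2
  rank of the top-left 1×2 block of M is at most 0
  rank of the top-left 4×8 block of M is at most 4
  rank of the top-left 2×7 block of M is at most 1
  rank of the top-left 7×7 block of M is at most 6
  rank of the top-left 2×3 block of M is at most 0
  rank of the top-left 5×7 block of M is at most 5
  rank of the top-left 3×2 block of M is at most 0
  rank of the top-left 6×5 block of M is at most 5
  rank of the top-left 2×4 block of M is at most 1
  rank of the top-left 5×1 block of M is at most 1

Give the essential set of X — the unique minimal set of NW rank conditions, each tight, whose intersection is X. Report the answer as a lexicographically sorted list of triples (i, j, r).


Propagating the 21 rank bounds to every northwest block:

  R[1]: 0, 0, 0, 1, 1, 1, 1, 1
  R[2]: 0, 0, 0, 1, 1, 1, 1, 2
  R[3]: 0, 0, 1, 2, 2, 2, 2, 3
  R[4]: 0, 0, 1, 2, 2, 2, 3, 4
  R[5]: 0, 1, 2, 3, 3, 3, 4, 5
  R[6]: 0, 1, 2, 3, 4, 4, 5, 6
  R[7]: 1, 2, 3, 4, 5, 5, 6, 7
  R[8]: 1, 2, 3, 4, 5, 6, 7, 8

so w = (4, 8, 3, 7, 2, 5, 1, 6).

|D(w)|=17, |Ess(w)|=5:

[(2, 3, 0), (2, 7, 1), (4, 2, 0), (4, 6, 2), (6, 1, 0)]


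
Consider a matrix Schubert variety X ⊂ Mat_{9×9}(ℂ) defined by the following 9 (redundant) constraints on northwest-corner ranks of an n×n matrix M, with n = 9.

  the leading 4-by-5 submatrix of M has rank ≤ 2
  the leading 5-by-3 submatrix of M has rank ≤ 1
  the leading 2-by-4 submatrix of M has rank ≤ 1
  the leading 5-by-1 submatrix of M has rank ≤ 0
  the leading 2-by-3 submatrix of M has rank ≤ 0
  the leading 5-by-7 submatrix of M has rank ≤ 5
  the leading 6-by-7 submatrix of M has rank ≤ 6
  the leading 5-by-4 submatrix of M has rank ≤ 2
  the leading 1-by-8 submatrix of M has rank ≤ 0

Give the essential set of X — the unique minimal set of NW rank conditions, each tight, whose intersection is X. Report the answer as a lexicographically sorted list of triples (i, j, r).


Recovering R(i,j) via the rank-extension bound from the 9 conditions:

  i=1: 0 0 0 0 0 0 0 0 1
  i=2: 0 0 0 1 1 1 1 1 2
  i=3: 0 1 1 2 2 2 2 2 3
  i=4: 0 1 1 2 2 3 3 3 4
  i=5: 0 1 1 2 3 4 4 4 5
  i=6: 1 2 2 3 4 5 5 5 6
  i=7: 1 2 3 4 5 6 6 6 7
  i=8: 1 2 3 4 5 6 7 7 8
  i=9: 1 2 3 4 5 6 7 8 9

the unique w with this rank table is (9, 4, 2, 6, 5, 1, 3, 7, 8).

Rothe diagram D(w) (17 cells), 5 SE-corners (essential conditions):

[(1, 8, 0), (2, 3, 0), (4, 5, 2), (5, 1, 0), (5, 3, 1)]


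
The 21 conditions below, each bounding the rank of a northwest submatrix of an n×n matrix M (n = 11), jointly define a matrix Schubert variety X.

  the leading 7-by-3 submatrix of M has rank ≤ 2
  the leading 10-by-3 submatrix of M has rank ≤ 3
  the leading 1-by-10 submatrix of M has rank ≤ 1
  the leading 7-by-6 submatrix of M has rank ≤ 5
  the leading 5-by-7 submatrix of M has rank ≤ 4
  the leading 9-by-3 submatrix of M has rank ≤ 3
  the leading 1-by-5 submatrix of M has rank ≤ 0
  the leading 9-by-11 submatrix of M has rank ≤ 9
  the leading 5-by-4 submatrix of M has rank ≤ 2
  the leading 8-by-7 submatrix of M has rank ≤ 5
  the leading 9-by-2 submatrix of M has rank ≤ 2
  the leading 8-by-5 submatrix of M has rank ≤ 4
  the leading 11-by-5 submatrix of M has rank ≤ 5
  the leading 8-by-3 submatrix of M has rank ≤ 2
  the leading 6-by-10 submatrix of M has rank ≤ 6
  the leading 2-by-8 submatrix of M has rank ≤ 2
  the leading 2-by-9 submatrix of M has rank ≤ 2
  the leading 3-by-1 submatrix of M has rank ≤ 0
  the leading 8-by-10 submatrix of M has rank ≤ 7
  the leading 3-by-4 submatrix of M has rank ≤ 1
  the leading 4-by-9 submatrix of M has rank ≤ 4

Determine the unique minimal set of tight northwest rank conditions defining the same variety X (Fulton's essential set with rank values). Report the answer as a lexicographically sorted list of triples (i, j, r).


Rank table r_w(11×11) implied by the 21 constraints:

  R[1]: 0 | 0 | 0 | 0 | 0 | 1 | 1 | 1 | 1 | 1 | 1
  R[2]: 0 | 1 | 1 | 1 | 1 | 2 | 2 | 2 | 2 | 2 | 2
  R[3]: 0 | 1 | 1 | 1 | 2 | 3 | 3 | 3 | 3 | 3 | 3
  R[4]: 1 | 2 | 2 | 2 | 3 | 4 | 4 | 4 | 4 | 4 | 4
  R[5]: 1 | 2 | 2 | 2 | 3 | 4 | 4 | 5 | 5 | 5 | 5
  R[6]: 1 | 2 | 2 | 3 | 4 | 5 | 5 | 6 | 6 | 6 | 6
  R[7]: 1 | 2 | 2 | 3 | 4 | 5 | 5 | 6 | 7 | 7 | 7
  R[8]: 1 | 2 | 2 | 3 | 4 | 5 | 5 | 6 | 7 | 7 | 8
  R[9]: 1 | 2 | 3 | 4 | 5 | 6 | 6 | 7 | 8 | 8 | 9
  R[10]: 1 | 2 | 3 | 4 | 5 | 6 | 7 | 8 | 9 | 9 | 10
  R[11]: 1 | 2 | 3 | 4 | 5 | 6 | 7 | 8 | 9 | 10 | 11

the unique w with this rank table is (6, 2, 5, 1, 8, 4, 9, 11, 3, 7, 10).

Fulton essential set (8 of the 18 Rothe cells):

[(1, 5, 0), (3, 1, 0), (3, 4, 1), (5, 4, 2), (5, 7, 4), (8, 3, 2), (8, 7, 5), (8, 10, 7)]


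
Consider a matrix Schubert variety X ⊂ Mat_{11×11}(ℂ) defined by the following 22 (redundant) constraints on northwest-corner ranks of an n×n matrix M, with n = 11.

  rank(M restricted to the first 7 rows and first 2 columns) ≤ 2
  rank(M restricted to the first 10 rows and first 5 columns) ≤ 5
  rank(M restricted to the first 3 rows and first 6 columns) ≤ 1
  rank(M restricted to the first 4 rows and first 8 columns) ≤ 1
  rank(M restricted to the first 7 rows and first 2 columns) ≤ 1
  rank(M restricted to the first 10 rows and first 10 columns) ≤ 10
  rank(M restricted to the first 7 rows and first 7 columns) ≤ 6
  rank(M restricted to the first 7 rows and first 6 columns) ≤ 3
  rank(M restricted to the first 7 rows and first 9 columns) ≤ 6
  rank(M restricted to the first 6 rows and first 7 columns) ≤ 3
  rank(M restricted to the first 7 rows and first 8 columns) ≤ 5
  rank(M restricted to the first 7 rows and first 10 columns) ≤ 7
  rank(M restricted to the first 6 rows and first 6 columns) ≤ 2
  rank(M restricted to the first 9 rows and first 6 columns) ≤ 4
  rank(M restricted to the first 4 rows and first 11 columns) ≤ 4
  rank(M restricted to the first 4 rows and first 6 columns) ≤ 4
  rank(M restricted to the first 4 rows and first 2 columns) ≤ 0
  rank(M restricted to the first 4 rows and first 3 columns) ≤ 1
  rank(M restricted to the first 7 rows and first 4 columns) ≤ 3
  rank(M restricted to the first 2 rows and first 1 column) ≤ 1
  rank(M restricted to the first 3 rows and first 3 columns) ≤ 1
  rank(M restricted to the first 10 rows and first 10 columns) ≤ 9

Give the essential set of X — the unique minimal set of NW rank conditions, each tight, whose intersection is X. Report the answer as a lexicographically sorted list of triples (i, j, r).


Computing R[i][j] = min implied NW-rank bound (n=11, 22 conditions):

  R[1]: 0  0  1  1  1  1  1  1  1  1  1
  R[2]: 0  0  1  1  1  1  1  1  2  2  2
  R[3]: 0  0  1  1  1  1  1  1  2  3  3
  R[4]: 0  0  1  1  1  1  1  1  2  3  4
  R[5]: 1  1  2  2  2  2  2  2  3  4  5
  R[6]: 1  1  2  2  2  2  3  3  4  5  6
  R[7]: 1  1  2  3  3  3  4  4  5  6  7
  R[8]: 1  2  3  4  4  4  5  5  6  7  8
  R[9]: 1  2  3  4  4  4  5  6  7  8  9
  R[10]: 1  2  3  4  5  5  6  7  8  9  10
  R[11]: 1  2  3  4  5  6  7  8  9  10  11

so w = (3, 9, 10, 11, 1, 7, 4, 2, 8, 5, 6).

ℓ(w)=30; the 5 essential cells (i,j,r):

[(4, 2, 0), (4, 8, 1), (6, 6, 2), (7, 2, 1), (9, 6, 4)]


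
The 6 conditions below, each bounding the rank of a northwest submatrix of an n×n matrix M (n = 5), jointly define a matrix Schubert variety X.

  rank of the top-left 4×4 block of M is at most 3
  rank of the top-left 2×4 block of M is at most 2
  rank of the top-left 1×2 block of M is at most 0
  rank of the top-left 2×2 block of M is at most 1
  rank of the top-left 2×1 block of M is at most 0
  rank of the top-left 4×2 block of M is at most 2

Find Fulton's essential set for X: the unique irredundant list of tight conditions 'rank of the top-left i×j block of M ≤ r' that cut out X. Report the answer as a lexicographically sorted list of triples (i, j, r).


Computing R[i][j] = min implied NW-rank bound (n=5, 6 conditions):

  R[1]: 0 0 1 1 1
  R[2]: 0 1 2 2 2
  R[3]: 1 2 3 3 3
  R[4]: 1 2 3 3 4
  R[5]: 1 2 3 4 5

second differences of R give the permutation w = (3, 2, 1, 5, 4).

Fulton essential set (3 of the 4 Rothe cells):

[(1, 2, 0), (2, 1, 0), (4, 4, 3)]


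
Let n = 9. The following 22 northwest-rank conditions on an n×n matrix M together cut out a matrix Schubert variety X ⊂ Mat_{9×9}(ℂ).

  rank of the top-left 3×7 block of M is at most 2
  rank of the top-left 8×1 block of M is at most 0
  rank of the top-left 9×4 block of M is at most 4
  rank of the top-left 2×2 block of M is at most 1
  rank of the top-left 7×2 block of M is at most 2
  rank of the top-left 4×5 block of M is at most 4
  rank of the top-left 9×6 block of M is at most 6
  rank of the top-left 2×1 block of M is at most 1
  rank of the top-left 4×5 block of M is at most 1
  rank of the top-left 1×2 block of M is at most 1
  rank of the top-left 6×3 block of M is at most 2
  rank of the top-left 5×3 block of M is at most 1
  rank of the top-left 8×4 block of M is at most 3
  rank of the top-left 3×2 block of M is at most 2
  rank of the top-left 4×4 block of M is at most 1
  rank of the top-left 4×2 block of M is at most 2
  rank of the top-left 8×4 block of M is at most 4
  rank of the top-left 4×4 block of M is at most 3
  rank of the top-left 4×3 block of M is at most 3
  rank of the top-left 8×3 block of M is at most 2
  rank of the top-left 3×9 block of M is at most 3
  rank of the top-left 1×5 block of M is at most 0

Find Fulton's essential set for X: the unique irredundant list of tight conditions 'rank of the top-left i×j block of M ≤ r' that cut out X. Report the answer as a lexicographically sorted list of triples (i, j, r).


The tightest implied rank at each (i,j), from the 22 conditions:

  R[1]: 0, 0, 0, 0, 0, 1, 1, 1, 1
  R[2]: 0, 1, 1, 1, 1, 2, 2, 2, 2
  R[3]: 0, 1, 1, 1, 1, 2, 2, 3, 3
  R[4]: 0, 1, 1, 1, 1, 2, 3, 4, 4
  R[5]: 0, 1, 1, 2, 2, 3, 4, 5, 5
  R[6]: 0, 1, 2, 3, 3, 4, 5, 6, 6
  R[7]: 0, 1, 2, 3, 4, 5, 6, 7, 7
  R[8]: 0, 1, 2, 3, 4, 5, 6, 7, 8
  R[9]: 1, 2, 3, 4, 5, 6, 7, 8, 9

so w = (6, 2, 8, 7, 4, 3, 5, 9, 1).

ℓ(w)=20; the 5 essential cells (i,j,r):

[(1, 5, 0), (3, 7, 2), (4, 5, 1), (5, 3, 1), (8, 1, 0)]


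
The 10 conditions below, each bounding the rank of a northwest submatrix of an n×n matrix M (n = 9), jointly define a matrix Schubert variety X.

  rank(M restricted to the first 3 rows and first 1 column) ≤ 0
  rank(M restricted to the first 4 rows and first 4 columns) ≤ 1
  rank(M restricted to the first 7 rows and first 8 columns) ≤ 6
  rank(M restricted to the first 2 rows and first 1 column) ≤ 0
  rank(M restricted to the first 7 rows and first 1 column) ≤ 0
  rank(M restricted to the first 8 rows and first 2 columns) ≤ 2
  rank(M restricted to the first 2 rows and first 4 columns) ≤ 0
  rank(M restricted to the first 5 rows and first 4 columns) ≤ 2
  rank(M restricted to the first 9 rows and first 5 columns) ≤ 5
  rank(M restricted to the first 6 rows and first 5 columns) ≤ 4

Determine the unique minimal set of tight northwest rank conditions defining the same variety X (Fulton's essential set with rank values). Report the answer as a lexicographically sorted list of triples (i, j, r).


Reconstructing r_w from the 10 given conditions:

  0  0  0  0  1  1  1  1  1
  0  0  0  0  1  2  2  2  2
  0  1  1  1  2  3  3  3  3
  0  1  1  1  2  3  4  4  4
  0  1  2  2  3  4  5  5  5
  0  1  2  3  4  5  6  6  6
  0  1  2  3  4  5  6  6  7
  1  2  3  4  5  6  7  7  8
  1  2  3  4  5  6  7  8  9

the unique w with this rank table is (5, 6, 2, 7, 3, 4, 9, 1, 8).

Fulton essential set (4 of the 16 Rothe cells):

[(2, 4, 0), (4, 4, 1), (7, 1, 0), (7, 8, 6)]


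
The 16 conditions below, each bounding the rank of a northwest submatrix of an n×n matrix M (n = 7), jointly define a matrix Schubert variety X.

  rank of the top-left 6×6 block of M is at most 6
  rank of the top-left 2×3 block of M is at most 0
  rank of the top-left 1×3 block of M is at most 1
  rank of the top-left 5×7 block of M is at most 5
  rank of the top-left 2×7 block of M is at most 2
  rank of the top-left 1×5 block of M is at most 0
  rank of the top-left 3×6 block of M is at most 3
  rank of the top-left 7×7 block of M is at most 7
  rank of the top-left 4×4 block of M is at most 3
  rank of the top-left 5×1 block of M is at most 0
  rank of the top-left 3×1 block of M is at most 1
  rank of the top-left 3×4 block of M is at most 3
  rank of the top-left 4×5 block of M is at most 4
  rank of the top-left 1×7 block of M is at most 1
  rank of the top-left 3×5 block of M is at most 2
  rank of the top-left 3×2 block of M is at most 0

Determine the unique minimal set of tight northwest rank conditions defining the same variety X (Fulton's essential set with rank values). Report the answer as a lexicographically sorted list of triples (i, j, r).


Propagating the 16 rank bounds to every northwest block:

  i=1: 0 0 0 0 0 1 1
  i=2: 0 0 0 1 1 2 2
  i=3: 0 0 1 2 2 3 3
  i=4: 0 1 2 3 3 4 4
  i=5: 0 1 2 3 4 5 5
  i=6: 1 2 3 4 5 6 6
  i=7: 1 2 3 4 5 6 7

so w = (6, 4, 3, 2, 5, 1, 7).

Rothe diagram D(w) (12 cells), 4 SE-corners (essential conditions):

[(1, 5, 0), (2, 3, 0), (3, 2, 0), (5, 1, 0)]


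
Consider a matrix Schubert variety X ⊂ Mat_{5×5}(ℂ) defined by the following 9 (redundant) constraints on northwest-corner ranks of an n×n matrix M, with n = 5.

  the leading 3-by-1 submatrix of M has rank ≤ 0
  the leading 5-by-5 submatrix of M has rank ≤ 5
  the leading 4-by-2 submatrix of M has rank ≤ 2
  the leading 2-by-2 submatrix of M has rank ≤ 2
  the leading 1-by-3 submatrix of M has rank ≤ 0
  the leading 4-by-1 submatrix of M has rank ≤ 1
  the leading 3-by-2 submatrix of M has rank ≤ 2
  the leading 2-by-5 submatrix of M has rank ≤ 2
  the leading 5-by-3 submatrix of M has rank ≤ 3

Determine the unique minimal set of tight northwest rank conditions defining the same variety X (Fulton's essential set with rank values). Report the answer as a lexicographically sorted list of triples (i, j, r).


Recovering R(i,j) via the rank-extension bound from the 9 conditions:

  i=1: 0 | 0 | 0 | 1 | 1
  i=2: 0 | 1 | 1 | 2 | 2
  i=3: 0 | 1 | 2 | 3 | 3
  i=4: 1 | 2 | 3 | 4 | 4
  i=5: 1 | 2 | 3 | 4 | 5

hence w(1..5) = (4, 2, 3, 1, 5).

|D(w)|=5, |Ess(w)|=2:

[(1, 3, 0), (3, 1, 0)]


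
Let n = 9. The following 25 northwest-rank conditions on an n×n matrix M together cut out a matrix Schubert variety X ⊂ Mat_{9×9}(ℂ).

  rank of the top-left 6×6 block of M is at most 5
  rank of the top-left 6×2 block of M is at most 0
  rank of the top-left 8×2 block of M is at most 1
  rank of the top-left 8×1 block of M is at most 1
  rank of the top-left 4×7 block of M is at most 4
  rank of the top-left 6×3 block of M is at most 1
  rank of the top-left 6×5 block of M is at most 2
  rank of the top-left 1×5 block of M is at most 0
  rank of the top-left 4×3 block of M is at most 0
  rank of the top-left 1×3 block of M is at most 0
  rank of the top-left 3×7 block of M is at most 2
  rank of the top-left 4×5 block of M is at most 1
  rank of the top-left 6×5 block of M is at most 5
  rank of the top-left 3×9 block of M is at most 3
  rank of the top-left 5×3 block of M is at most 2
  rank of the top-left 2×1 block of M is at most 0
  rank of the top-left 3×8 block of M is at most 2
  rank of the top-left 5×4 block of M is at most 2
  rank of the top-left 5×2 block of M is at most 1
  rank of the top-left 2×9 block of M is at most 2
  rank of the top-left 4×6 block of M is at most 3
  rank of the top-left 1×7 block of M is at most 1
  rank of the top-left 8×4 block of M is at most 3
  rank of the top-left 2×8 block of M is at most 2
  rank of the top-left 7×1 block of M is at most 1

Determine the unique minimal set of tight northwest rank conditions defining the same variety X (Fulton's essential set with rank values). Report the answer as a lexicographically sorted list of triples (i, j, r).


The tightest implied rank at each (i,j), from the 25 conditions:

  R[1]: 0 0 0 0 0 1 1 1 1
  R[2]: 0 0 0 1 1 2 2 2 2
  R[3]: 0 0 0 1 1 2 2 2 3
  R[4]: 0 0 0 1 1 2 3 3 4
  R[5]: 0 0 1 2 2 3 4 4 5
  R[6]: 0 0 1 2 2 3 4 5 6
  R[7]: 1 1 2 3 3 4 5 6 7
  R[8]: 1 1 2 3 4 5 6 7 8
  R[9]: 1 2 3 4 5 6 7 8 9

so w = (6, 4, 9, 7, 3, 8, 1, 5, 2).

ℓ(w)=24; the 7 essential cells (i,j,r):

[(1, 5, 0), (3, 8, 2), (4, 3, 0), (4, 5, 1), (6, 2, 0), (6, 5, 2), (8, 2, 1)]


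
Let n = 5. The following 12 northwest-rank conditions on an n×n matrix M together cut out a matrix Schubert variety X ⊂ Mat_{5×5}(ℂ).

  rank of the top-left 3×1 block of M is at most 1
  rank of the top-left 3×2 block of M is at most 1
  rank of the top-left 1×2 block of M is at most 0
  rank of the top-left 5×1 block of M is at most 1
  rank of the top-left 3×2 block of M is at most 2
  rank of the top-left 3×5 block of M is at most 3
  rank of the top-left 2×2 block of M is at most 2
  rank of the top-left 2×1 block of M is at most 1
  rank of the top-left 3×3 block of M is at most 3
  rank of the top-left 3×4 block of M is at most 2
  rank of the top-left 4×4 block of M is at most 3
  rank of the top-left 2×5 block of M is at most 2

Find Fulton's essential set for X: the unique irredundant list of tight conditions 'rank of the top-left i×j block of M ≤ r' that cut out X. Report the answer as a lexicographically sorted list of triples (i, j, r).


Reconstructing r_w from the 12 given conditions:

  0 | 0 | 1 | 1 | 1
  1 | 1 | 2 | 2 | 2
  1 | 1 | 2 | 2 | 3
  1 | 2 | 3 | 3 | 4
  1 | 2 | 3 | 4 | 5

giving w = (3, 1, 5, 2, 4) via Δ²R.

Rothe diagram D(w) (4 cells), 3 SE-corners (essential conditions):

[(1, 2, 0), (3, 2, 1), (3, 4, 2)]


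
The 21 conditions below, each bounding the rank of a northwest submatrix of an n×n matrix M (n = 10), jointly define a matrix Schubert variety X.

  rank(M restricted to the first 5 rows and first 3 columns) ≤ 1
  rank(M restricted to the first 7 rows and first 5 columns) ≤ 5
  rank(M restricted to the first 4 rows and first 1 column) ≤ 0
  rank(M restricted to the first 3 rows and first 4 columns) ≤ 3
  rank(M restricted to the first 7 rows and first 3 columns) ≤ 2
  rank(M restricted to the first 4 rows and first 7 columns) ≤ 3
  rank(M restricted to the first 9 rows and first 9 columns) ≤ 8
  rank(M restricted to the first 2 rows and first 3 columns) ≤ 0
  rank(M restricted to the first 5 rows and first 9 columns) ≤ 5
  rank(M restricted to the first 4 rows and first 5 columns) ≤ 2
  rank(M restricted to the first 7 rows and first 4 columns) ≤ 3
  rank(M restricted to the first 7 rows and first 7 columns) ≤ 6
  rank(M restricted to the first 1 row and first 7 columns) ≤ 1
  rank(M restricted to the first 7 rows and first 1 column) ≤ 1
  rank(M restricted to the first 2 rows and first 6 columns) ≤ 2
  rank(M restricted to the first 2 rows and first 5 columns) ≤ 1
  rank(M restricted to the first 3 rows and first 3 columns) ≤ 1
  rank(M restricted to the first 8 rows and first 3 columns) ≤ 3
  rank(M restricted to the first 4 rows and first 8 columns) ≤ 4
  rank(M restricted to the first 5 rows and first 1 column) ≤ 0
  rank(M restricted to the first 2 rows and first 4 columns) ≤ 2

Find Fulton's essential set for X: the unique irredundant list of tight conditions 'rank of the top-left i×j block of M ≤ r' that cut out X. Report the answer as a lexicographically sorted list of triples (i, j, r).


Rank table r_w(10×10) implied by the 21 constraints:

  row 1: 0  0  0  1  1  1  1  1  1  1
  row 2: 0  0  0  1  1  2  2  2  2  2
  row 3: 0  1  1  2  2  3  3  3  3  3
  row 4: 0  1  1  2  2  3  3  4  4  4
  row 5: 0  1  1  2  3  4  4  5  5  5
  row 6: 1  2  2  3  4  5  5  6  6  6
  row 7: 1  2  2  3  4  5  6  7  7  7
  row 8: 1  2  3  4  5  6  7  8  8  8
  row 9: 1  2  3  4  5  6  7  8  8  9
  row 10: 1  2  3  4  5  6  7  8  9  10

so w = (4, 6, 2, 8, 5, 1, 7, 3, 10, 9).

8 SE-corners of the 16-cell Rothe diagram give Ess(w):

[(2, 3, 0), (2, 5, 1), (4, 5, 2), (4, 7, 3), (5, 1, 0), (5, 3, 1), (7, 3, 2), (9, 9, 8)]


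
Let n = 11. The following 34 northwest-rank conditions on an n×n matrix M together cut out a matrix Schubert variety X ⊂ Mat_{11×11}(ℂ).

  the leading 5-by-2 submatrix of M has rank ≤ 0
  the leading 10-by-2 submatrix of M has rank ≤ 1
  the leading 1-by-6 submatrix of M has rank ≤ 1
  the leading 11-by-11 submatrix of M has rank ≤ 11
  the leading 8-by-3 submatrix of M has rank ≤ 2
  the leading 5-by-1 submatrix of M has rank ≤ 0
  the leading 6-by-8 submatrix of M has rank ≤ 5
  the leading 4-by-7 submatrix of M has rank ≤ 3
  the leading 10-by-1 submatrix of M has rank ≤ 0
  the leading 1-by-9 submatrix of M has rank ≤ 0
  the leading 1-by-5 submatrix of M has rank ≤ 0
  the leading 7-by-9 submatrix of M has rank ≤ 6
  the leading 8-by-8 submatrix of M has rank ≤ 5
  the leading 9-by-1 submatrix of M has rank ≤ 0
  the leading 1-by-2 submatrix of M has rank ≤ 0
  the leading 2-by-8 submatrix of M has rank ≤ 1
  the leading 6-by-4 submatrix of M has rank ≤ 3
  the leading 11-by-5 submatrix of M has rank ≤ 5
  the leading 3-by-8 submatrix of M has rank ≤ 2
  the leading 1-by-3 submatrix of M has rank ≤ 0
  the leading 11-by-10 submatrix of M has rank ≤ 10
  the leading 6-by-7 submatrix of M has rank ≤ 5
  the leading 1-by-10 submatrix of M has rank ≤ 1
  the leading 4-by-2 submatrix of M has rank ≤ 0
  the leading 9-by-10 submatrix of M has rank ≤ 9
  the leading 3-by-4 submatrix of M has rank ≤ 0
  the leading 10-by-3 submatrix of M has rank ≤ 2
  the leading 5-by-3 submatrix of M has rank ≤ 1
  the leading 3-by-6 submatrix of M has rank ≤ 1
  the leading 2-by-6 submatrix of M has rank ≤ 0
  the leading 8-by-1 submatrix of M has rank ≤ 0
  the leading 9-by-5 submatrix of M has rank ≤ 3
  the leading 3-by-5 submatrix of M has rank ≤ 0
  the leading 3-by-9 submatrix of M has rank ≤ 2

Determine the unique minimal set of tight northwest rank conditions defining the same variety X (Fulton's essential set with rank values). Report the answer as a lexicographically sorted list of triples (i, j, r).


The tightest implied rank at each (i,j), from the 34 conditions:

  0 0 0 0 0 0 0 0 0 1 1
  0 0 0 0 0 0 1 1 1 2 2
  0 0 0 0 0 1 2 2 2 3 3
  0 0 1 1 1 2 3 3 3 4 4
  0 0 1 2 2 3 4 4 4 5 5
  0 1 2 3 3 4 5 5 5 6 6
  0 1 2 3 3 4 5 5 6 7 7
  0 1 2 3 3 4 5 5 6 7 8
  0 1 2 3 3 4 5 6 7 8 9
  0 1 2 3 4 5 6 7 8 9 10
  1 2 3 4 5 6 7 8 9 10 11

giving w = (10, 7, 6, 3, 4, 2, 9, 11, 8, 5, 1) via Δ²R.

7 SE-corners of the 34-cell Rothe diagram give Ess(w):

[(1, 9, 0), (2, 6, 0), (3, 5, 0), (5, 2, 0), (8, 8, 5), (9, 5, 3), (10, 1, 0)]


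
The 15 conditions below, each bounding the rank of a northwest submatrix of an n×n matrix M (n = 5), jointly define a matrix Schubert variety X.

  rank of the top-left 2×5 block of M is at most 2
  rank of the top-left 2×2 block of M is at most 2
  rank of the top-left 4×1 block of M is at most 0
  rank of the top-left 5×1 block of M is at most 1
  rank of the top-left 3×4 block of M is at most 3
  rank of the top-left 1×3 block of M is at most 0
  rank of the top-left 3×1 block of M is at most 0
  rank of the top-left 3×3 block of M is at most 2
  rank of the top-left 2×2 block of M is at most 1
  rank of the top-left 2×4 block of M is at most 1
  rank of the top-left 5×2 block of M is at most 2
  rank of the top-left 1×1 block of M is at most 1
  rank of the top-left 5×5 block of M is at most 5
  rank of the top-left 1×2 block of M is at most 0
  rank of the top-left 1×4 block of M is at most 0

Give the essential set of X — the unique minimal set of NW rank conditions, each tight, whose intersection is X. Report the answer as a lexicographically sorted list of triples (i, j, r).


The tightest implied rank at each (i,j), from the 15 conditions:

  row 1: 0, 0, 0, 0, 1
  row 2: 0, 1, 1, 1, 2
  row 3: 0, 1, 2, 2, 3
  row 4: 0, 1, 2, 3, 4
  row 5: 1, 2, 3, 4, 5

giving w = (5, 2, 3, 4, 1) via Δ²R.

Rothe diagram D(w) (7 cells), 2 SE-corners (essential conditions):

[(1, 4, 0), (4, 1, 0)]


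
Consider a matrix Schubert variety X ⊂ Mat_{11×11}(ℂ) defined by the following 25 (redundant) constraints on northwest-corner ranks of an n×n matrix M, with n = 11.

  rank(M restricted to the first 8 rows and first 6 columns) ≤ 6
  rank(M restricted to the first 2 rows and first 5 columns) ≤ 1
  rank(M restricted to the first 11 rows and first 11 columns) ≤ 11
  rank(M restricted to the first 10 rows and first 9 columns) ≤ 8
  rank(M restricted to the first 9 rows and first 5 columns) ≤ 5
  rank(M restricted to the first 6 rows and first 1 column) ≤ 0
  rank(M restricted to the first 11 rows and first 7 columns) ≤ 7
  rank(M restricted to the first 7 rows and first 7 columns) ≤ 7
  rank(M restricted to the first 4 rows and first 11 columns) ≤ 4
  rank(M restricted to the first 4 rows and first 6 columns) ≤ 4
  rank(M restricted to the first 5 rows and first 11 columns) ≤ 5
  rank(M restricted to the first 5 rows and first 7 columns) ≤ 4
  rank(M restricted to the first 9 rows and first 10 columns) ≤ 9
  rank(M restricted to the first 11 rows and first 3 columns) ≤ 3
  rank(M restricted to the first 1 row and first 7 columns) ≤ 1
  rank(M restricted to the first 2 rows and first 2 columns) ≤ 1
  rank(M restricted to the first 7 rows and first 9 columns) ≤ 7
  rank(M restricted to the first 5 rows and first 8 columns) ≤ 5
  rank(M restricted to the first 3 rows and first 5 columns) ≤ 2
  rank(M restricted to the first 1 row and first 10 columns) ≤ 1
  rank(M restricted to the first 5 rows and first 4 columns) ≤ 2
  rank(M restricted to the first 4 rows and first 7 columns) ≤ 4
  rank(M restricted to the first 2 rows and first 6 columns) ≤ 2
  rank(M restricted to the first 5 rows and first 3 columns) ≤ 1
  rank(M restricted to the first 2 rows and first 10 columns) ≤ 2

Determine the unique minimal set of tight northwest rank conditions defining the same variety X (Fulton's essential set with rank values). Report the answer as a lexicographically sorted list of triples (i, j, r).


The tightest implied rank at each (i,j), from the 25 conditions:

  i=1: 0  1  1  1  1  1  1  1  1  1  1
  i=2: 0  1  1  1  1  2  2  2  2  2  2
  i=3: 0  1  1  2  2  3  3  3  3  3  3
  i=4: 0  1  1  2  3  4  4  4  4  4  4
  i=5: 0  1  1  2  3  4  4  5  5  5  5
  i=6: 0  1  2  3  4  5  5  6  6  6  6
  i=7: 1  2  3  4  5  6  6  7  7  7  7
  i=8: 1  2  3  4  5  6  7  8  8  8  8
  i=9: 1  2  3  4  5  6  7  8  8  9  9
  i=10: 1  2  3  4  5  6  7  8  8  9  10
  i=11: 1  2  3  4  5  6  7  8  9  10  11

the unique w with this rank table is (2, 6, 4, 5, 8, 3, 1, 7, 10, 11, 9).

D(w) has 15 cells with 5 SE-corners; essential set:

[(2, 5, 1), (5, 3, 1), (5, 7, 4), (6, 1, 0), (10, 9, 8)]
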